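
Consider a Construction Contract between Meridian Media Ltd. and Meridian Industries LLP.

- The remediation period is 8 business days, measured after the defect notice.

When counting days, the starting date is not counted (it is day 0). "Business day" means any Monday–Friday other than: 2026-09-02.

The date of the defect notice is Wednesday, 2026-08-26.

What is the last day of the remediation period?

2026-09-08

From Wednesday, 2026-08-26, 8 business days (Aug 27, Aug 28, Aug 31, Sep 1, Sep 3, Sep 4, Sep 7, Sep 8, skipping weekends and the listed holiday on Sep 2) brings us to Tuesday, 2026-09-08, which is the last day of the remediation period.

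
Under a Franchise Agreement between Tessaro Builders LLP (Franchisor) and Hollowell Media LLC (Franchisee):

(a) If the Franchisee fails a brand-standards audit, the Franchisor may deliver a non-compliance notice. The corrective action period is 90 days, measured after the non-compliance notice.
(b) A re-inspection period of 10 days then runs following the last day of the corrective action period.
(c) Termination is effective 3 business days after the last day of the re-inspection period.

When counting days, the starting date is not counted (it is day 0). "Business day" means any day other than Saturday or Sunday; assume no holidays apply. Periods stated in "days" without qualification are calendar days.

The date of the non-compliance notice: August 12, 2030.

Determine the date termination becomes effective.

Adding 90 calendar days to August 12, 2030 gives November 10, 2030, which is the last day of the corrective action period.
The last day of the re-inspection period: 10 calendar days after November 10, 2030 is November 20, 2030.
From Wednesday, November 20, 2030, 3 business days (Nov 21, Nov 22, Nov 25, skipping weekends) brings us to Monday, November 25, 2030, which is the date termination becomes effective.

November 25, 2030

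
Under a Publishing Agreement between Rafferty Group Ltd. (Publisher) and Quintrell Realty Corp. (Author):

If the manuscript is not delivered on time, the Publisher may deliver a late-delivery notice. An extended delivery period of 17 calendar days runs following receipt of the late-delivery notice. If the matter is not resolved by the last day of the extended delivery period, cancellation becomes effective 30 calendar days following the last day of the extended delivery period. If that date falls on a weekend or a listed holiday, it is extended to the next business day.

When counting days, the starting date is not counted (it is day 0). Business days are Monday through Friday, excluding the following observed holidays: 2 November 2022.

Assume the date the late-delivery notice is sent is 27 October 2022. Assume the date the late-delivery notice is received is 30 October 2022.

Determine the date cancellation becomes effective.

16 December 2022

The last day of the extended delivery period: 17 calendar days after 30 October 2022 is 16 November 2022.
The date cancellation becomes effective: 30 calendar days after 16 November 2022 is 16 December 2022. 16 December 2022 is a Friday and is not a listed holiday, so no roll-forward applies.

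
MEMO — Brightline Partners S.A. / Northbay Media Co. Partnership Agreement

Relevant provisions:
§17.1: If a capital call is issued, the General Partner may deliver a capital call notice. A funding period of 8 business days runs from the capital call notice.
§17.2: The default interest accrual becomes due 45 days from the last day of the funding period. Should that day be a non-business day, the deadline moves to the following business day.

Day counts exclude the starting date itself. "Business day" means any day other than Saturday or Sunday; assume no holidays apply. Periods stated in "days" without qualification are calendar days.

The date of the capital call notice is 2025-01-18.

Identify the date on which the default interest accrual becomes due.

The last day of the funding period: 8 business days after Saturday, 2025-01-18, skipping weekends — Jan 20, Jan 21, Jan 22, Jan 23, Jan 24, Jan 27, Jan 28, Jan 29 — lands on Wednesday, 2025-01-29.
Adding 45 calendar days to 2025-01-29 gives 2025-03-15, which is the date on which the default interest accrual becomes due. That falls on a Saturday, so it rolls to the next business day, Monday, 2025-03-17.

2025-03-17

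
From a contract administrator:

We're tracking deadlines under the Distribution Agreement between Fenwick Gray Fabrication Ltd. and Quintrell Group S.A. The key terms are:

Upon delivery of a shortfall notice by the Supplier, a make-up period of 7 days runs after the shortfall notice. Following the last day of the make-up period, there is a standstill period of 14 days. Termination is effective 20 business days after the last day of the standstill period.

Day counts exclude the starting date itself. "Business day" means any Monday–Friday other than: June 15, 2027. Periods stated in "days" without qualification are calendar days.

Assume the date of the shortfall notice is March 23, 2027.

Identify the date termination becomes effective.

The last day of the make-up period: March 23, 2027 + 7 days = March 30, 2027.
The last day of the standstill period: 14 calendar days after March 30, 2027 is April 13, 2027.
The date termination becomes effective: counting 20 business days from Tuesday, April 13, 2027 (Apr 14, Apr 15, Apr 16, Apr 19, …, May 7, May 10, May 11, skipping weekends) reaches Tuesday, May 11, 2027.

May 11, 2027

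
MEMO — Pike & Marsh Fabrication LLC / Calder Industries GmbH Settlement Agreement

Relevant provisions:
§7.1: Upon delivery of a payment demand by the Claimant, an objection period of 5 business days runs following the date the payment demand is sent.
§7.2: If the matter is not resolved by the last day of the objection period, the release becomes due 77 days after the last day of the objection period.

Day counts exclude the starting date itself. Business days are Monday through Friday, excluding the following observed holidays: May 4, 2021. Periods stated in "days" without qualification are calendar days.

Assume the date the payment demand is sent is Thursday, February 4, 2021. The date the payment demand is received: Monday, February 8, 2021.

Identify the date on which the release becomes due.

April 29, 2021

The last day of the objection period: counting 5 business days from Thursday, February 4, 2021 (Feb 5, Feb 8, Feb 9, Feb 10, Feb 11, skipping weekends) reaches Thursday, February 11, 2021.
The date on which the release becomes due: 77 calendar days after February 11, 2021 is April 29, 2021.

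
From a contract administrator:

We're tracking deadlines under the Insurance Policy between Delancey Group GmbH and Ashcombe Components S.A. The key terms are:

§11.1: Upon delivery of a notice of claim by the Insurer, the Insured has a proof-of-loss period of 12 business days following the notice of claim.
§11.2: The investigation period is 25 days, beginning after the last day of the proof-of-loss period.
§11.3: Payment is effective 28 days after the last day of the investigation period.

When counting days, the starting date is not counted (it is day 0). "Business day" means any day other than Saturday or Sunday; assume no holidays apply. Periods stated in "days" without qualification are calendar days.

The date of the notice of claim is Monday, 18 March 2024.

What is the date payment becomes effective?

The last day of the proof-of-loss period: 12 business days after Monday, 18 March 2024, skipping weekends — Mar 19, Mar 20, Mar 21, Mar 22, …, Apr 1, Apr 2, Apr 3 — lands on Wednesday, 3 April 2024.
The last day of the investigation period: 3 April 2024 + 25 days = 28 April 2024.
The date payment becomes effective: 28 calendar days after 28 April 2024 is 26 May 2024.

26 May 2024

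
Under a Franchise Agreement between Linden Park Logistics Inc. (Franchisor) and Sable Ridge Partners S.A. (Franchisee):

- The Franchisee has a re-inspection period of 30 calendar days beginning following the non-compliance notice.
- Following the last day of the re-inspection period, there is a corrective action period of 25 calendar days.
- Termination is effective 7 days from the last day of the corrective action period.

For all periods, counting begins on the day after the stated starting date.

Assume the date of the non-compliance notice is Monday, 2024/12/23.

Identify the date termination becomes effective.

The last day of the re-inspection period: 30 calendar days after 2024/12/23 is 2025/01/22.
Adding 25 calendar days to 2025/01/22 gives 2025/02/16, which is the last day of the corrective action period.
The date termination becomes effective: 2025/02/16 + 7 days = 2025/02/23.

2025/02/23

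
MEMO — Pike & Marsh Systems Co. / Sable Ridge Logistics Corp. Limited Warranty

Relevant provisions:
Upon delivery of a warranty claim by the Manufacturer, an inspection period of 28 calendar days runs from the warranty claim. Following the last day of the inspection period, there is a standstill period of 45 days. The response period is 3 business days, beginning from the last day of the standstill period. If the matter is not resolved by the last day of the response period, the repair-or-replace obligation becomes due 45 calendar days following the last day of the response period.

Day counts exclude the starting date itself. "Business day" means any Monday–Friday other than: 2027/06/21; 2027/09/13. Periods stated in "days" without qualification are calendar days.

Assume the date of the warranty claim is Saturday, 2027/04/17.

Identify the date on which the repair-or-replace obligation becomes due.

2027/08/16

The last day of the inspection period: 28 calendar days after 2027/04/17 is 2027/05/15.
The last day of the standstill period: 2027/05/15 + 45 days = 2027/06/29.
The last day of the response period: counting 3 business days from Tuesday, 2027/06/29 (Jun 30, Jul 1, Jul 2, skipping weekends) reaches Friday, 2027/07/02.
The date on which the repair-or-replace obligation becomes due: 2027/07/02 + 45 days = 2027/08/16.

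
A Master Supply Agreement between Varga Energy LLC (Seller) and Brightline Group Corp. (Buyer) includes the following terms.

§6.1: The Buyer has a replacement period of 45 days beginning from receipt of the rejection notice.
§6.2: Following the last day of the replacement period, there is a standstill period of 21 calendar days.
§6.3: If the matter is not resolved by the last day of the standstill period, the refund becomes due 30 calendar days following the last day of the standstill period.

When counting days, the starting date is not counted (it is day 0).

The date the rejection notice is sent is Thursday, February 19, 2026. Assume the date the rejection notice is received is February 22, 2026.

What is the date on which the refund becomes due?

May 29, 2026

Adding 45 calendar days to February 22, 2026 gives April 8, 2026, which is the last day of the replacement period.
The last day of the standstill period: April 8, 2026 + 21 days = April 29, 2026.
The date on which the refund becomes due: 30 calendar days after April 29, 2026 is May 29, 2026.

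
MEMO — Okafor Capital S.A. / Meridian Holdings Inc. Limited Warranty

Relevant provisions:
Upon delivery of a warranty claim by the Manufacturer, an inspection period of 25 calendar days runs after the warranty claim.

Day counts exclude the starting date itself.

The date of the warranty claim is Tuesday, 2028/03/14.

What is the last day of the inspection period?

2028/04/08

The last day of the inspection period: 25 calendar days after 2028/03/14 is 2028/04/08.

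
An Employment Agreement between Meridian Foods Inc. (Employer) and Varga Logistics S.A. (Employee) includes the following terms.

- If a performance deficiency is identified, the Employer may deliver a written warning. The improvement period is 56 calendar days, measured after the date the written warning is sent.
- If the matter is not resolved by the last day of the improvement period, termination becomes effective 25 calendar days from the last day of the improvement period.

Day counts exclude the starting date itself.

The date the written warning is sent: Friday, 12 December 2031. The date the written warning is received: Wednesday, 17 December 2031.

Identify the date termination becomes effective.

Adding 56 calendar days to 12 December 2031 gives 6 February 2032, which is the last day of the improvement period.
The date termination becomes effective: 6 February 2032 + 25 days = 2 March 2032.

2 March 2032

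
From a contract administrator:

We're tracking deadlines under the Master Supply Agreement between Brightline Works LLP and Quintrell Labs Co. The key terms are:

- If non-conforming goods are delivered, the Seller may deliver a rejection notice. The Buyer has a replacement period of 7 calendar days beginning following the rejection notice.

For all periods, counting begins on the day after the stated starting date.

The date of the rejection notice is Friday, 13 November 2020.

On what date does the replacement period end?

The last day of the replacement period: 13 November 2020 + 7 days = 20 November 2020.

20 November 2020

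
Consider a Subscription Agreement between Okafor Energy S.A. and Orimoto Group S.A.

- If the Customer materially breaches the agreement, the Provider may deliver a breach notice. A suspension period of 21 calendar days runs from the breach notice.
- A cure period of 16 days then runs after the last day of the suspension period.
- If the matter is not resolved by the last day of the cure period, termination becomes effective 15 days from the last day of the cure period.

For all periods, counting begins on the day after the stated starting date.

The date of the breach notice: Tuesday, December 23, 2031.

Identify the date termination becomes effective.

The last day of the suspension period: December 23, 2031 + 21 days = January 13, 2032.
The last day of the cure period: 16 calendar days after January 13, 2032 is January 29, 2032.
The date termination becomes effective: 15 calendar days after January 29, 2032 is February 13, 2032.

February 13, 2032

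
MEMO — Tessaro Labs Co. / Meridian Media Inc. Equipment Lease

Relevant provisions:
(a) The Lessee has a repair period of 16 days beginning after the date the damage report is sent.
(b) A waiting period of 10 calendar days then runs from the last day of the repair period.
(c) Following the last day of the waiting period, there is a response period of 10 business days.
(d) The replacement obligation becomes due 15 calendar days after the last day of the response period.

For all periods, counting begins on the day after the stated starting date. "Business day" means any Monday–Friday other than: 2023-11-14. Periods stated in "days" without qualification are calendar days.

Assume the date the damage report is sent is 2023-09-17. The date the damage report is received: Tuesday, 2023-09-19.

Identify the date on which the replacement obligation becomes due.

Adding 16 calendar days to 2023-09-17 gives 2023-10-03, which is the last day of the repair period.
The last day of the waiting period: 2023-10-03 + 10 days = 2023-10-13.
The last day of the response period: 10 business days after Friday, 2023-10-13, skipping weekends — Oct 16, Oct 17, Oct 18, Oct 19, Oct 20, Oct 23, Oct 24, Oct 25, Oct 26, Oct 27 — lands on Friday, 2023-10-27.
The date on which the replacement obligation becomes due: 2023-10-27 + 15 days = 2023-11-11.

2023-11-11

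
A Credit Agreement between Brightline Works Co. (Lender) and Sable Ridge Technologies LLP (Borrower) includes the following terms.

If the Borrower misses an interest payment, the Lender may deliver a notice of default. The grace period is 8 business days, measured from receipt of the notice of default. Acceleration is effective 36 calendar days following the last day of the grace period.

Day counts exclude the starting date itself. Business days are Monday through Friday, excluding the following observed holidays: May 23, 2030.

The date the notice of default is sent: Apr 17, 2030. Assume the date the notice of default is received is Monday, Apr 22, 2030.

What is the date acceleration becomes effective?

From Monday, Apr 22, 2030, 8 business days (Apr 23, Apr 24, Apr 25, Apr 26, Apr 29, Apr 30, May 1, May 2, skipping weekends) brings us to Thursday, May 2, 2030, which is the last day of the grace period.
Adding 36 calendar days to May 2, 2030 gives Jun 7, 2030, which is the date acceleration becomes effective.

Jun 7, 2030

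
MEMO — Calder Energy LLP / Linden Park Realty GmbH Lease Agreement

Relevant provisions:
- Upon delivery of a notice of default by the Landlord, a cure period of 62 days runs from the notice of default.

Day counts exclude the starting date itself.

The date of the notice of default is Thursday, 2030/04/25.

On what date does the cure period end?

Adding 62 calendar days to 2030/04/25 gives 2030/06/26, which is the last day of the cure period.

2030/06/26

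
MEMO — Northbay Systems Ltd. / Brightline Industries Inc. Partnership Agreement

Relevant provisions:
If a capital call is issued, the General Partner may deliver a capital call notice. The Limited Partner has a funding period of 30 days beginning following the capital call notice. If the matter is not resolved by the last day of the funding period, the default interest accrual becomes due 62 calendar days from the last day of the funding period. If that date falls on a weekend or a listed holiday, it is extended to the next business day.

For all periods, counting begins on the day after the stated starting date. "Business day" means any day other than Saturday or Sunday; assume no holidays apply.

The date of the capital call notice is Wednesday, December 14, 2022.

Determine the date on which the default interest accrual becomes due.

March 16, 2023

Adding 30 calendar days to December 14, 2022 gives January 13, 2023, which is the last day of the funding period.
The date on which the default interest accrual becomes due: January 13, 2023 + 62 days = March 16, 2023. March 16, 2023 is a Thursday, so no roll-forward applies.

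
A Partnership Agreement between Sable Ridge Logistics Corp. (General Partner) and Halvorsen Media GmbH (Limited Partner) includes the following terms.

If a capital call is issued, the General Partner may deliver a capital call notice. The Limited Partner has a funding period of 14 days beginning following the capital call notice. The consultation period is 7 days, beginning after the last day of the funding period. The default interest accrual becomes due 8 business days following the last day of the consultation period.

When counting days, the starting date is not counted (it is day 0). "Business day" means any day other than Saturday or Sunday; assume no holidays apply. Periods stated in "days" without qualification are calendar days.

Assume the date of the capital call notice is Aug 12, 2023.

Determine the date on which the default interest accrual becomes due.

The last day of the funding period: 14 calendar days after Aug 12, 2023 is Aug 26, 2023.
Adding 7 calendar days to Aug 26, 2023 gives Sep 2, 2023, which is the last day of the consultation period.
From Saturday, Sep 2, 2023, 8 business days (Sep 4, Sep 5, Sep 6, Sep 7, Sep 8, Sep 11, Sep 12, Sep 13, skipping weekends) brings us to Wednesday, Sep 13, 2023, which is the date on which the default interest accrual becomes due.

Sep 13, 2023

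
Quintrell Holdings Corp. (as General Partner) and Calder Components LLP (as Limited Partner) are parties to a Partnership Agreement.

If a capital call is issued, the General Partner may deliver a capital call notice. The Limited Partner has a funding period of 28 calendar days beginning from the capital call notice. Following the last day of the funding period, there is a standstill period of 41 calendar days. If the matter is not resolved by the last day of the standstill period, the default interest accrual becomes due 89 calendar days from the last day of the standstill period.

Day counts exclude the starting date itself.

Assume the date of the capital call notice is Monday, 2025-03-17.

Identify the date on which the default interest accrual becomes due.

2025-08-22

The last day of the funding period: 28 calendar days after 2025-03-17 is 2025-04-14.
The last day of the standstill period: 2025-04-14 + 41 days = 2025-05-25.
The date on which the default interest accrual becomes due: 89 calendar days after 2025-05-25 is 2025-08-22.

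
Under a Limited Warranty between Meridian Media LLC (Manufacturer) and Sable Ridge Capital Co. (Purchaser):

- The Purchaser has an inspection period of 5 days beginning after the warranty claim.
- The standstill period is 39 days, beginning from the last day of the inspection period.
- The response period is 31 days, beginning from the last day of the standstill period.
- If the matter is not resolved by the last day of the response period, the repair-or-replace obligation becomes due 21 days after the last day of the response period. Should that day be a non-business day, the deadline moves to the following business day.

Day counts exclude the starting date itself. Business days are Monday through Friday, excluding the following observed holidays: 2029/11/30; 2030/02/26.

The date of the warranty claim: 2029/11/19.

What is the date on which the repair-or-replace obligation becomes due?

2030/02/25

The last day of the inspection period: 5 calendar days after 2029/11/19 is 2029/11/24.
The last day of the standstill period: 2029/11/24 + 39 days = 2030/01/02.
Adding 31 calendar days to 2030/01/02 gives 2030/02/02, which is the last day of the response period.
Adding 21 calendar days to 2030/02/02 gives 2030/02/23, which is the date on which the repair-or-replace obligation becomes due. That falls on a Saturday, so it rolls to the next business day, Monday, 2030/02/25.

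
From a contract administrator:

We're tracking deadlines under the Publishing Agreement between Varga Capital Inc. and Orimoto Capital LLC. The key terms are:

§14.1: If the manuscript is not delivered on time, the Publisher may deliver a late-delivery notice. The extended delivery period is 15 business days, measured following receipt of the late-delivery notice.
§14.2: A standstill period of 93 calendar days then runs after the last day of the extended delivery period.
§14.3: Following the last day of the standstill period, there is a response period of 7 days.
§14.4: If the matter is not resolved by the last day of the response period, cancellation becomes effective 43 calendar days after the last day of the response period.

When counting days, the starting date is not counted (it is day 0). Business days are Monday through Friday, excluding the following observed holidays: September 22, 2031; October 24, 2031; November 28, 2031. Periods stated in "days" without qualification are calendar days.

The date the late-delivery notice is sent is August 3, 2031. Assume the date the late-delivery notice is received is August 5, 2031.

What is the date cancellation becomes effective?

From Tuesday, August 5, 2031, 15 business days (Aug 6, Aug 7, Aug 8, Aug 11, …, Aug 22, Aug 25, Aug 26, skipping weekends) brings us to Tuesday, August 26, 2031, which is the last day of the extended delivery period.
Adding 93 calendar days to August 26, 2031 gives November 27, 2031, which is the last day of the standstill period.
The last day of the response period: 7 calendar days after November 27, 2031 is December 4, 2031.
The date cancellation becomes effective: 43 calendar days after December 4, 2031 is January 16, 2032.

January 16, 2032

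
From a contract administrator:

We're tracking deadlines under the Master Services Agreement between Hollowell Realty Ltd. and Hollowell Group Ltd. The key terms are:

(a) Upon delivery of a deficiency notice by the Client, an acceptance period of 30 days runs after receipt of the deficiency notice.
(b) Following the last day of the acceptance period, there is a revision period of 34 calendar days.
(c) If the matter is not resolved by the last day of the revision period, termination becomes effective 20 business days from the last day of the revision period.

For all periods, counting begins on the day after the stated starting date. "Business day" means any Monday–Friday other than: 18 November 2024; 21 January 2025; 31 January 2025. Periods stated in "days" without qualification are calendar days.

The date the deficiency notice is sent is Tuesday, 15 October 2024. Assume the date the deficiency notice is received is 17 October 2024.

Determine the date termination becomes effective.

The last day of the acceptance period: 17 October 2024 + 30 days = 16 November 2024.
The last day of the revision period: 16 November 2024 + 34 days = 20 December 2024.
The date termination becomes effective: 20 business days after Friday, 20 December 2024, skipping weekends — Dec 23, Dec 24, Dec 25, Dec 26, …, Jan 15, Jan 16, Jan 17 — lands on Friday, 17 January 2025.

17 January 2025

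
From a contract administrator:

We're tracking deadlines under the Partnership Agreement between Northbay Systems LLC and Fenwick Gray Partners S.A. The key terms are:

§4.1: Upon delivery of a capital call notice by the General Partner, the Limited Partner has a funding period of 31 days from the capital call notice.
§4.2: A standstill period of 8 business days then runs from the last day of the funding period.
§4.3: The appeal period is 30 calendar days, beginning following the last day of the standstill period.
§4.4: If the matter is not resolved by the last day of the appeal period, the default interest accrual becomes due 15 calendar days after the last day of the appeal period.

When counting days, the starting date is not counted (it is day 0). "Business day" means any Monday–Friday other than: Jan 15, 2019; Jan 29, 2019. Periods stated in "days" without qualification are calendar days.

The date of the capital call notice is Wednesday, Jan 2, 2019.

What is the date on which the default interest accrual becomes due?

The last day of the funding period: Jan 2, 2019 + 31 days = Feb 2, 2019.
The last day of the standstill period: 8 business days after Saturday, Feb 2, 2019, skipping weekends — Feb 4, Feb 5, Feb 6, Feb 7, Feb 8, Feb 11, Feb 12, Feb 13 — lands on Wednesday, Feb 13, 2019.
The last day of the appeal period: 30 calendar days after Feb 13, 2019 is Mar 15, 2019.
The date on which the default interest accrual becomes due: 15 calendar days after Mar 15, 2019 is Mar 30, 2019.

Mar 30, 2019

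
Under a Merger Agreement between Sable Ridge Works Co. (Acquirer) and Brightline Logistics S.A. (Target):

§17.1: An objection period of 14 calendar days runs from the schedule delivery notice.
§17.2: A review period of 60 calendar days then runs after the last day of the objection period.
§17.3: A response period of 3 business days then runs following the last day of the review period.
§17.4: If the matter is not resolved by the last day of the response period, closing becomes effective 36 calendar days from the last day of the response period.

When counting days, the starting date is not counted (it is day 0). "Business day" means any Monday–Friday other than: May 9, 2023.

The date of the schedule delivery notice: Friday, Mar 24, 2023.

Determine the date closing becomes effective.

Adding 14 calendar days to Mar 24, 2023 gives Apr 7, 2023, which is the last day of the objection period.
Adding 60 calendar days to Apr 7, 2023 gives Jun 6, 2023, which is the last day of the review period.
The last day of the response period: 3 business days after Tuesday, Jun 6, 2023, skipping weekends — Jun 7, Jun 8, Jun 9 — lands on Friday, Jun 9, 2023.
The date closing becomes effective: 36 calendar days after Jun 9, 2023 is Jul 15, 2023.

Jul 15, 2023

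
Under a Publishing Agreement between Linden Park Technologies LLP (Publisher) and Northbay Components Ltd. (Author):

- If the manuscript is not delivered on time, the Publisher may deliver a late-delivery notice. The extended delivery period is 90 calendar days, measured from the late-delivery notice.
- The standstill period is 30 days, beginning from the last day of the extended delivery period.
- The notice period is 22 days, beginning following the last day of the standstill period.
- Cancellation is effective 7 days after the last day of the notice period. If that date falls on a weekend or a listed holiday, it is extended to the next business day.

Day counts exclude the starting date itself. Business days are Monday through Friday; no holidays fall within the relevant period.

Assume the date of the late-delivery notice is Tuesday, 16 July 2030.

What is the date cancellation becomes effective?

12 December 2030

The last day of the extended delivery period: 16 July 2030 + 90 days = 14 October 2030.
The last day of the standstill period: 14 October 2030 + 30 days = 13 November 2030.
The last day of the notice period: 22 calendar days after 13 November 2030 is 5 December 2030.
The date cancellation becomes effective: 5 December 2030 + 7 days = 12 December 2030. 12 December 2030 is a Thursday, so no roll-forward applies.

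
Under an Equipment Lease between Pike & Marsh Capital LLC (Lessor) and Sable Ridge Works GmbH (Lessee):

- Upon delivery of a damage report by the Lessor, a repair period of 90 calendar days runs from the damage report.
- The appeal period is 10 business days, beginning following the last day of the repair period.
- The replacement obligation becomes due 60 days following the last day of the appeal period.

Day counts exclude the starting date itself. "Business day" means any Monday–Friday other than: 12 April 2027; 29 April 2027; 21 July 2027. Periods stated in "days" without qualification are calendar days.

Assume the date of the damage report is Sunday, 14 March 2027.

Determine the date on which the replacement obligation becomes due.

The last day of the repair period: 90 calendar days after 14 March 2027 is 12 June 2027.
The last day of the appeal period: counting 10 business days from Saturday, 12 June 2027 (Jun 14, Jun 15, Jun 16, Jun 17, Jun 18, Jun 21, Jun 22, Jun 23, Jun 24, Jun 25, skipping weekends) reaches Friday, 25 June 2027.
The date on which the replacement obligation becomes due: 60 calendar days after 25 June 2027 is 24 August 2027.

24 August 2027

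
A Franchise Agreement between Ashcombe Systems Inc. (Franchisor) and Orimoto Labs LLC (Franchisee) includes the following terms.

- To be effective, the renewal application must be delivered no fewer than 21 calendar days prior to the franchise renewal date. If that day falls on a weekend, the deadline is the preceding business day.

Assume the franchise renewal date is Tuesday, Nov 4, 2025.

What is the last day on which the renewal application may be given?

Oct 14, 2025

Nov 4, 2025 minus 21 days is Oct 14, 2025. That is a Tuesday, so no adjustment is needed.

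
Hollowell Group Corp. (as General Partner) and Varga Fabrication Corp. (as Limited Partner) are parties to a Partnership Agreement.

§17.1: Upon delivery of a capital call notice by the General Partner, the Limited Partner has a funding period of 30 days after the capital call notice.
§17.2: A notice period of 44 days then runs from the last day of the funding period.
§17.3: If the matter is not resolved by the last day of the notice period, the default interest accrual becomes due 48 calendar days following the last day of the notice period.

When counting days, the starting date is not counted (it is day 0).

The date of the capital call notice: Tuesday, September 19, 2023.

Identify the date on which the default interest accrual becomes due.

Adding 30 calendar days to September 19, 2023 gives October 19, 2023, which is the last day of the funding period.
The last day of the notice period: 44 calendar days after October 19, 2023 is December 2, 2023.
The date on which the default interest accrual becomes due: December 2, 2023 + 48 days = January 19, 2024.

January 19, 2024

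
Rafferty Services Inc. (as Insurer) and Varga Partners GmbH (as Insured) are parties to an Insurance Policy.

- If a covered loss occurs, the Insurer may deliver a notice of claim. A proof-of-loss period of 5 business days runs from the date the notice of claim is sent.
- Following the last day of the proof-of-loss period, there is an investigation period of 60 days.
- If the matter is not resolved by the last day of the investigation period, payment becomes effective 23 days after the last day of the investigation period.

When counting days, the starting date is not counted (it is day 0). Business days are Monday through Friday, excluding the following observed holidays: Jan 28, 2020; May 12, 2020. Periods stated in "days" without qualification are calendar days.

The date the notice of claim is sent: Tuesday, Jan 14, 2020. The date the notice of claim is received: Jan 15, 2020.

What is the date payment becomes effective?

Apr 13, 2020

The last day of the proof-of-loss period: 5 business days after Tuesday, Jan 14, 2020, skipping weekends — Jan 15, Jan 16, Jan 17, Jan 20, Jan 21 — lands on Tuesday, Jan 21, 2020.
Adding 60 calendar days to Jan 21, 2020 gives Mar 21, 2020, which is the last day of the investigation period.
Adding 23 calendar days to Mar 21, 2020 gives Apr 13, 2020, which is the date payment becomes effective.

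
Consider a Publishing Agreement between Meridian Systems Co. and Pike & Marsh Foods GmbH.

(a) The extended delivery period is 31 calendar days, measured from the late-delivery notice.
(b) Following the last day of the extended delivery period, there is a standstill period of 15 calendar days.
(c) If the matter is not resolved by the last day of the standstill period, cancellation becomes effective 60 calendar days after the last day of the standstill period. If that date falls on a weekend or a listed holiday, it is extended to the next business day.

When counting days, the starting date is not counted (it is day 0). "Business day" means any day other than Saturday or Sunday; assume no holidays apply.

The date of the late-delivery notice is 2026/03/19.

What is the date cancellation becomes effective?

2026/07/03

Adding 31 calendar days to 2026/03/19 gives 2026/04/19, which is the last day of the extended delivery period.
The last day of the standstill period: 15 calendar days after 2026/04/19 is 2026/05/04.
The date cancellation becomes effective: 2026/05/04 + 60 days = 2026/07/03. 2026/07/03 is a Friday, so no roll-forward applies.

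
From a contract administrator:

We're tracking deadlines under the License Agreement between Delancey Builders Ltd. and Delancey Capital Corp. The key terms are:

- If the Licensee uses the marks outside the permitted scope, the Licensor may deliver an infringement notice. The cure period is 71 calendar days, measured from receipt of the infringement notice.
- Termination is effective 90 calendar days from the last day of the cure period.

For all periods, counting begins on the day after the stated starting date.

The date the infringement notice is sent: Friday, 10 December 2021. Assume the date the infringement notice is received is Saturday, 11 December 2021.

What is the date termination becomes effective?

21 May 2022

The last day of the cure period: 71 calendar days after 11 December 2021 is 20 February 2022.
Adding 90 calendar days to 20 February 2022 gives 21 May 2022, which is the date termination becomes effective.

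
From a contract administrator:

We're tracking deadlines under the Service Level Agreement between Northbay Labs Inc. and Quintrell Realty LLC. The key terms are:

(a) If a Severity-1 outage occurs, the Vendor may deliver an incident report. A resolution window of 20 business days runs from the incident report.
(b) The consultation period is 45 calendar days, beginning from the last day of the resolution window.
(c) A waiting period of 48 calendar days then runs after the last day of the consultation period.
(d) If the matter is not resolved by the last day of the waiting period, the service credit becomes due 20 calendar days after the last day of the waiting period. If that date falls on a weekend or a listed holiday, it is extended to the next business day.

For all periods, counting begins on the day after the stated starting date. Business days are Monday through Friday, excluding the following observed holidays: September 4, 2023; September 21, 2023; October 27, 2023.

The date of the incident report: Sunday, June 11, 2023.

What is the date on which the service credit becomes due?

October 30, 2023

From Sunday, June 11, 2023, 20 business days (Jun 12, Jun 13, Jun 14, Jun 15, …, Jul 5, Jul 6, Jul 7, skipping weekends) brings us to Friday, July 7, 2023, which is the last day of the resolution window.
The last day of the consultation period: 45 calendar days after July 7, 2023 is August 21, 2023.
The last day of the waiting period: 48 calendar days after August 21, 2023 is October 8, 2023.
The date on which the service credit becomes due: 20 calendar days after October 8, 2023 is October 28, 2023. That falls on a Saturday, so it rolls to the next business day, Monday, October 30, 2023.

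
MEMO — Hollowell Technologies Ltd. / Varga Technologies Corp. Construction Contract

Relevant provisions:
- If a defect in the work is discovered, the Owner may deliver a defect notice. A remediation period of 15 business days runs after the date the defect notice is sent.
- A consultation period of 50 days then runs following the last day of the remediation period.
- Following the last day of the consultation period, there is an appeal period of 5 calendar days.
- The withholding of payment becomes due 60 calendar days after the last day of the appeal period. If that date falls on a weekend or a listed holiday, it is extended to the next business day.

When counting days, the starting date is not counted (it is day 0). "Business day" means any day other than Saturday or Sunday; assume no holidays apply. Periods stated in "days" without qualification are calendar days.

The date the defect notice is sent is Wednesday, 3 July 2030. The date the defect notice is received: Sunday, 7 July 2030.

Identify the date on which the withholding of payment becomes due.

The last day of the remediation period: counting 15 business days from Wednesday, 3 July 2030 (Jul 4, Jul 5, Jul 8, Jul 9, …, Jul 22, Jul 23, Jul 24, skipping weekends) reaches Wednesday, 24 July 2030.
Adding 50 calendar days to 24 July 2030 gives 12 September 2030, which is the last day of the consultation period.
The last day of the appeal period: 5 calendar days after 12 September 2030 is 17 September 2030.
The date on which the withholding of payment becomes due: 17 September 2030 + 60 days = 16 November 2030. That falls on a Saturday, so it rolls to the next business day, Monday, 18 November 2030.

18 November 2030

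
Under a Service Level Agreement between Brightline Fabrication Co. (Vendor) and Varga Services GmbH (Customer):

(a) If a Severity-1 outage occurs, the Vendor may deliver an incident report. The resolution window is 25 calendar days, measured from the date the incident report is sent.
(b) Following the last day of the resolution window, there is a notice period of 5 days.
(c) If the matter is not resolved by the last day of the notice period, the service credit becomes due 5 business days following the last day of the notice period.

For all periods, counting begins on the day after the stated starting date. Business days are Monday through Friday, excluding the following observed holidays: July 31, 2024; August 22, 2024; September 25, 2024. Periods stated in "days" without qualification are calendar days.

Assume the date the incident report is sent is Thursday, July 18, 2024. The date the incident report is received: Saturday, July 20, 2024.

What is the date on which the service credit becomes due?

The last day of the resolution window: 25 calendar days after July 18, 2024 is August 12, 2024.
The last day of the notice period: August 12, 2024 + 5 days = August 17, 2024.
The date on which the service credit becomes due: 5 business days after Saturday, August 17, 2024, skipping weekends and the listed holiday on Aug 22 — Aug 19, Aug 20, Aug 21, Aug 23, Aug 26 — lands on Monday, August 26, 2024.

August 26, 2024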